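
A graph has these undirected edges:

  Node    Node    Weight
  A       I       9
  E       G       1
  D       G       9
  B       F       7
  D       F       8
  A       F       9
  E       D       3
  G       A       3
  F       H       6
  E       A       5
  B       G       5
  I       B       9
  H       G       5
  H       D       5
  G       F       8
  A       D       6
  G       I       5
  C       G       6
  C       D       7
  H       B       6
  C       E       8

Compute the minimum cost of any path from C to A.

Shortest distances from C:
C: 0
G: 6  (via C)
D: 7  (via C)
E: 7  (via G)
A: 9  (via G)
Shortest route: C → G → A = 9.

9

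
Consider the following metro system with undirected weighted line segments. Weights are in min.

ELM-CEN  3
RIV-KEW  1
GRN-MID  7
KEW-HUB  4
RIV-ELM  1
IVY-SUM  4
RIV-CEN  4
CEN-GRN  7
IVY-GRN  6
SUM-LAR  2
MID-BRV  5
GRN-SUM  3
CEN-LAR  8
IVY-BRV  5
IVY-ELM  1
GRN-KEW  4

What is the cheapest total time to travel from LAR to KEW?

9 min

Settle nodes by increasing distance from LAR:
LAR: 0
SUM: 2  (via LAR)
GRN: 5  (via SUM)
IVY: 6  (via SUM)
ELM: 7  (via IVY)
RIV: 8  (via ELM)
CEN: 8  (via LAR)
KEW: 9  (via GRN)
Shortest route: LAR → SUM → GRN → KEW = 9 min.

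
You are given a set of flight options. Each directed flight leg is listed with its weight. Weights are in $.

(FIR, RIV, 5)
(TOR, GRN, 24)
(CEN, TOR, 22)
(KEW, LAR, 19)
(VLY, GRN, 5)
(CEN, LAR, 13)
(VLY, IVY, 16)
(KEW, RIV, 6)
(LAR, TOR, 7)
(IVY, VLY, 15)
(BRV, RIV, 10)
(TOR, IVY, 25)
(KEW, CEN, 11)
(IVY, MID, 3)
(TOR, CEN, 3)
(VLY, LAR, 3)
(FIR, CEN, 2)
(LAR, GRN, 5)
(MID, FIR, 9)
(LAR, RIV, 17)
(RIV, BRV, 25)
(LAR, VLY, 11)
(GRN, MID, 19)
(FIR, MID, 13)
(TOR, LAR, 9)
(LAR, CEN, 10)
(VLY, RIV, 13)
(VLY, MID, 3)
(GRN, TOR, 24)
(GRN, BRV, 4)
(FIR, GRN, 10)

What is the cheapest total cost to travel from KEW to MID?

$33

Candidate routes:
KEW → LAR → VLY → MID: 19+11+3 = 33
KEW → CEN → LAR → GRN → MID: 11+13+5+19 = 48
KEW → LAR → GRN → MID: 19+5+19 = 43
KEW → CEN → LAR → VLY → MID: 11+13+11+3 = 38
Cheapest is KEW → LAR → VLY → MID at $33.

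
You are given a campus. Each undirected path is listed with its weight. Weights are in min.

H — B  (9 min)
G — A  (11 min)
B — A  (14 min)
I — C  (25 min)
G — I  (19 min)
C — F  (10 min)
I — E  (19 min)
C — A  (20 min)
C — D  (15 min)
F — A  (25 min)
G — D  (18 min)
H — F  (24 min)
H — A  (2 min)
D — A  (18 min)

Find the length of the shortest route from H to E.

51 min

Compare a few routes:
H - A - C - I - E: 2+20+25+19 = 66
H - A - G - I - E: 2+11+19+19 = 51
The minimum is 51 min via H - A - G - I - E.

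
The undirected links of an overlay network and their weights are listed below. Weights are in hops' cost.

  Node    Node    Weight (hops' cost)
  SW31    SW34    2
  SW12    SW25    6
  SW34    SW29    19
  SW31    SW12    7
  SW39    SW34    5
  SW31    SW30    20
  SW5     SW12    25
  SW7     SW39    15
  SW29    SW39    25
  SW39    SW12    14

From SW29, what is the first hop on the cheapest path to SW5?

Compare a few routes:
SW29 → SW39 → SW34 → SW31 → SW12 → SW5: 25+5+2+7+25 = 64
SW29 → SW34 → SW39 → SW12 → SW5: 19+5+14+25 = 63
SW29 → SW34 → SW31 → SW12 → SW5: 19+2+7+25 = 53
The minimum is 53 hops' cost via SW29 → SW34 → SW31 → SW12 → SW5.
So from SW29 the first move is to SW34.

SW34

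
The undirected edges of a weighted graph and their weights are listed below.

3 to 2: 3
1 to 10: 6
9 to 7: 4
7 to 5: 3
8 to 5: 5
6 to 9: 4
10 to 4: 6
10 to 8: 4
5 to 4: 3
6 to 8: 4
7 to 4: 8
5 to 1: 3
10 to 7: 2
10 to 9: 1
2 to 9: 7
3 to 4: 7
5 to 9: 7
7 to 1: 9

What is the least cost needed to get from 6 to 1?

Shortest distances from 6:
6: 0
8: 4  (via 6)
9: 4  (via 6)
10: 5  (via 9)
7: 7  (via 10)
5: 9  (via 8)
1: 11  (via 10)
Shortest route: 6–9–10–1 = 11.

11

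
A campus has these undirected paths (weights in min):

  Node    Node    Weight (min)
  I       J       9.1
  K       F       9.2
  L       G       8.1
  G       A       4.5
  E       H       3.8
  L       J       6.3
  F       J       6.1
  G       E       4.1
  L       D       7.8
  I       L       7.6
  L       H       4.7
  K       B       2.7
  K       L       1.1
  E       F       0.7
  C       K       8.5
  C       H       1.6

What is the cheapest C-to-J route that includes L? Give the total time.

12.6 min

Best C to L: C → H → L costing 6.3
Best L to J: L → J costing 6.3
Total via L: 6.3 + 6.3 = 12.6 min.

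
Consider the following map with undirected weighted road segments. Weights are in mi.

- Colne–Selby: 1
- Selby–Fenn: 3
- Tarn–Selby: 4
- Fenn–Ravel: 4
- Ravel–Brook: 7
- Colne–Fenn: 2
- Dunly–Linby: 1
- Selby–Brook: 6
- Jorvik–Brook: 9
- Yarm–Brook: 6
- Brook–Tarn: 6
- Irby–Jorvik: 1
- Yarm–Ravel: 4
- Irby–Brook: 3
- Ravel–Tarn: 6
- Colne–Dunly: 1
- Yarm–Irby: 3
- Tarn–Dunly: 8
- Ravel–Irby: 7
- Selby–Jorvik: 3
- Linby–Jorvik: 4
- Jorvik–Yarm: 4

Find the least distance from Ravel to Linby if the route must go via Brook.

Shortest Ravel→Brook: Ravel–Brook = 7
Best Brook to Linby: Brook–Irby–Jorvik–Linby costing 8
Total via Brook: 7 + 8 = 15 mi.

15 mi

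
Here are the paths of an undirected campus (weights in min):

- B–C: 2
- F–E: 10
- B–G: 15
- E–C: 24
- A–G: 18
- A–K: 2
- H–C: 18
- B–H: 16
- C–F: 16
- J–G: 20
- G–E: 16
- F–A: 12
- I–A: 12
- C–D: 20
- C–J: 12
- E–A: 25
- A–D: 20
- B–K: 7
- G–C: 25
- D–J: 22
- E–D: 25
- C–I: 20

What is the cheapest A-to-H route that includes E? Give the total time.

64 min

Shortest A→E: A → F → E = 22
Best E to H: E → C → H costing 42
Total via E: 22 + 42 = 64 min.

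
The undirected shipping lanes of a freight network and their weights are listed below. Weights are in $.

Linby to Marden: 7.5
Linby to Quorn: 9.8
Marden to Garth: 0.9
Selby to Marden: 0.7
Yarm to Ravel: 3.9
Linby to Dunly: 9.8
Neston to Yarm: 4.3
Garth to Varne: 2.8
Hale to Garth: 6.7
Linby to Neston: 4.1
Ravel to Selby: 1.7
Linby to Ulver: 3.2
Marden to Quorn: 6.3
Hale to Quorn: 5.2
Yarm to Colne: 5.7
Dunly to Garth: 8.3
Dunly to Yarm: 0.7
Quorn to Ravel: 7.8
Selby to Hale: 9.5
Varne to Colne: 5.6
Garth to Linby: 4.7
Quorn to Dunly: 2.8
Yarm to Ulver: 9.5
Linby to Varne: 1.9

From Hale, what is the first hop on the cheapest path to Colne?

Quorn

Enumerating some paths:
Hale → Garth → Varne → Colne: 6.7+2.8+5.6 = 15.1
Hale → Quorn → Dunly → Yarm → Colne: 5.2+2.8+0.7+5.7 = 14.4
Cheapest is Hale → Quorn → Dunly → Yarm → Colne at $14.4.
So from Hale the first move is to Quorn.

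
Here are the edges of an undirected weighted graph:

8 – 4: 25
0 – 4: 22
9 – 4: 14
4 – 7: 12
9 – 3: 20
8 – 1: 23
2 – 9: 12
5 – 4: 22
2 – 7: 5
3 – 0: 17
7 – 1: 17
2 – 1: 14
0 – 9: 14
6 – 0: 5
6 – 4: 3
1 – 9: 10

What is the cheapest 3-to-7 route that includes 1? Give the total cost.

Best 3 to 1: 3 → 9 → 1 costing 30
Shortest 1→7: 1 → 7 = 17
Total via 1: 30 + 17 = 47.

47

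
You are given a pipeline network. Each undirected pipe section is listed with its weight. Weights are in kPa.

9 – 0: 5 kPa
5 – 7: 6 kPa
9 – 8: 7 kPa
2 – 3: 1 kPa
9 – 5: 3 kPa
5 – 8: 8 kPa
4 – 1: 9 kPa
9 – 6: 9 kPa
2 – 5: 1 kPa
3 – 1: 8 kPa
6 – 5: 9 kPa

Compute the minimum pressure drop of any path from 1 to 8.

18 kPa

Candidate routes:
1 - 3 - 2 - 5 - 8: 8+1+1+8 = 18
1 - 3 - 2 - 5 - 9 - 8: 8+1+1+3+7 = 20
Cheapest is 1 - 3 - 2 - 5 - 8 at 18 kPa.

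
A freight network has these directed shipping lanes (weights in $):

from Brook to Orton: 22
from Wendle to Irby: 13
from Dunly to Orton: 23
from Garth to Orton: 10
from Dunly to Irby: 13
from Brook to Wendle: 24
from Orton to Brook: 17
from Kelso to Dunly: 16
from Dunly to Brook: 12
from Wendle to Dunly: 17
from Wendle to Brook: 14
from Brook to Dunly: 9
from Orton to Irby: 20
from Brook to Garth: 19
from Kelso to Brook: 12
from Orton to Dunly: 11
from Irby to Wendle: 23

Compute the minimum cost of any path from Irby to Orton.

$59

Settle nodes by increasing distance from Irby:
Irby: 0
Wendle: 23  (via Irby)
Brook: 37  (via Wendle)
Dunly: 40  (via Wendle)
Garth: 56  (via Brook)
Orton: 59  (via Brook)
Shortest route: Irby–Wendle–Brook–Orton = $59.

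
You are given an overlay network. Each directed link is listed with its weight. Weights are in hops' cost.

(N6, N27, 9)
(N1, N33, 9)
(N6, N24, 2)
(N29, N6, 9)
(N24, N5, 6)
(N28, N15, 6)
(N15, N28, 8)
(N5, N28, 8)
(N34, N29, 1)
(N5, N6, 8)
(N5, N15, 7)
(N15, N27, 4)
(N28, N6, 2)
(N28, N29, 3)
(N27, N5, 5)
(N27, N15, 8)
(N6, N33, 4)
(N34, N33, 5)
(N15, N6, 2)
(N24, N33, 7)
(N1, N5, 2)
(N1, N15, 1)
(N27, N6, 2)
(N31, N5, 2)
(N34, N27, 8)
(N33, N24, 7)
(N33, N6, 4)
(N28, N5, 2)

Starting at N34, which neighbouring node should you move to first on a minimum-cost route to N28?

N27

Candidate routes:
N34 → N27 → N5 → N28: 8+5+8 = 21
N34 → N27 → N15 → N28: 8+8+8 = 24
N34 → N33 → N6 → N24 → N5 → N28: 5+4+2+6+8 = 25
The minimum is 21 hops' cost via N34 → N27 → N5 → N28.
So from N34 the first move is to N27.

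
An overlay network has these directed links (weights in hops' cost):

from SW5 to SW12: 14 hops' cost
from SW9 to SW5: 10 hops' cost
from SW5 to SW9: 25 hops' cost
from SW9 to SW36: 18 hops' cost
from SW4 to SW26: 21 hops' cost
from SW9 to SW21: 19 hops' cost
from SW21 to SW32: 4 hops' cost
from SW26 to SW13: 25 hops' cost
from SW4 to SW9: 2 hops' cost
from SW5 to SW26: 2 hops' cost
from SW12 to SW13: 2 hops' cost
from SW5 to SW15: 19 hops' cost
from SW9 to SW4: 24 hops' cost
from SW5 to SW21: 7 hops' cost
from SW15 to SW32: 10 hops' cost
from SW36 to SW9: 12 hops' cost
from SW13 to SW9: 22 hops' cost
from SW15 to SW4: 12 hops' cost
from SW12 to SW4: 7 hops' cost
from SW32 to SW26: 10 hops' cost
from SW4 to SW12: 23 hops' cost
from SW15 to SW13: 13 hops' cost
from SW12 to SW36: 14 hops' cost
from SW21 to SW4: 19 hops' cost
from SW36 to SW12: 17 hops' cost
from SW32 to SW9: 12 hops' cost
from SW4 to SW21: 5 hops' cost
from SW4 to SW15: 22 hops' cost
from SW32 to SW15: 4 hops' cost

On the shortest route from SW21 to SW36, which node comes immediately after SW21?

SW32

Compare a few routes:
SW21 - SW4 - SW9 - SW36: 19+2+18 = 39
SW21 - SW32 - SW15 - SW4 - SW9 - SW36: 4+4+12+2+18 = 40
SW21 - SW32 - SW9 - SW36: 4+12+18 = 34
Cheapest is SW21 - SW32 - SW9 - SW36 at 34 hops' cost.
So from SW21 the first move is to SW32.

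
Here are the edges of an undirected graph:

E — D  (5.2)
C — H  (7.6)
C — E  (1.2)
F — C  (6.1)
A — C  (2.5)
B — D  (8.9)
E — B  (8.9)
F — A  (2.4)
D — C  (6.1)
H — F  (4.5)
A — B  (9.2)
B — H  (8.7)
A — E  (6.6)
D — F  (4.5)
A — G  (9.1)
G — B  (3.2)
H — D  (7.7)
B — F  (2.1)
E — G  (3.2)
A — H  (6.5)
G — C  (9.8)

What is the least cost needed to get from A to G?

Candidate routes:
A - C - E - G: 2.5+1.2+3.2 = 6.9
A - G: 9.1 = 9.1
A - F - B - G: 2.4+2.1+3.2 = 7.7
Cheapest is A - C - E - G at 6.9.

6.9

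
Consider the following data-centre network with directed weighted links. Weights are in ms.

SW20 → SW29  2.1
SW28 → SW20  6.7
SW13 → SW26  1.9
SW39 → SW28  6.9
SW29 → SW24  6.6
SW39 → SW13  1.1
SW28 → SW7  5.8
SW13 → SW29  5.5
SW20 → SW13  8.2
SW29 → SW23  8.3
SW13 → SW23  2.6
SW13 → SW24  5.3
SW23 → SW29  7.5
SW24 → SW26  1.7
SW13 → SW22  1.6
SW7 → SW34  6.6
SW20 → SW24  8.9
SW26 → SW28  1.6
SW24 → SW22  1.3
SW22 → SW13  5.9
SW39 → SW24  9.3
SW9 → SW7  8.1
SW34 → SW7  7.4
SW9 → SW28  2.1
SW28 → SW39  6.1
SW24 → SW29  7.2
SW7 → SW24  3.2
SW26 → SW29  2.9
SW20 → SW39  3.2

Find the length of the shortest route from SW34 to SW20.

Shortest distances from SW34:
SW34: 0
SW7: 7.4  (via SW34)
SW24: 10.6  (via SW7)
SW22: 11.9  (via SW24)
SW26: 12.3  (via SW24)
SW28: 13.9  (via SW26)
SW29: 15.2  (via SW26)
SW13: 17.8  (via SW22)
SW39: 20  (via SW28)
SW23: 20.4  (via SW13)
SW20: 20.6  (via SW28)
Shortest route: SW34 → SW7 → SW24 → SW26 → SW28 → SW20 = 20.6 ms.

20.6 ms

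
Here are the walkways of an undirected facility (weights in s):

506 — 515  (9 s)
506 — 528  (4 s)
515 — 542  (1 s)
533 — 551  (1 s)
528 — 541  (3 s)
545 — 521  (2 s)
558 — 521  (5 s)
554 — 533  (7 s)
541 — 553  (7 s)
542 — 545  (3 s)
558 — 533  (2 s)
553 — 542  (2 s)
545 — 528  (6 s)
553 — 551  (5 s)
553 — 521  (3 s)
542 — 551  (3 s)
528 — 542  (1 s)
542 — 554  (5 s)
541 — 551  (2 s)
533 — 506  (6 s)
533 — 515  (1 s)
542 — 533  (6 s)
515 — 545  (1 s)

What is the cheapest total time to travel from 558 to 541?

Shortest distances from 558:
558: 0
533: 2  (via 558)
515: 3  (via 533)
551: 3  (via 533)
542: 4  (via 515)
545: 4  (via 515)
521: 5  (via 558)
528: 5  (via 542)
541: 5  (via 551)
Shortest route: 558 → 533 → 551 → 541 = 5 s.

5 s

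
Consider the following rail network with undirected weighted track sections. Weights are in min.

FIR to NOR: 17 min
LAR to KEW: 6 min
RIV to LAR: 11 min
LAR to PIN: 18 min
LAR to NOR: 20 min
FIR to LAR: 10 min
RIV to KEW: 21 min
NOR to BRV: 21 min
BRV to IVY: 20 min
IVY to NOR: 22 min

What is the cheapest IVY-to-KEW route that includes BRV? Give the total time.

67 min

Best IVY to BRV: IVY → BRV costing 20
Best BRV to KEW: BRV → NOR → LAR → KEW costing 47
Total via BRV: 20 + 47 = 67 min.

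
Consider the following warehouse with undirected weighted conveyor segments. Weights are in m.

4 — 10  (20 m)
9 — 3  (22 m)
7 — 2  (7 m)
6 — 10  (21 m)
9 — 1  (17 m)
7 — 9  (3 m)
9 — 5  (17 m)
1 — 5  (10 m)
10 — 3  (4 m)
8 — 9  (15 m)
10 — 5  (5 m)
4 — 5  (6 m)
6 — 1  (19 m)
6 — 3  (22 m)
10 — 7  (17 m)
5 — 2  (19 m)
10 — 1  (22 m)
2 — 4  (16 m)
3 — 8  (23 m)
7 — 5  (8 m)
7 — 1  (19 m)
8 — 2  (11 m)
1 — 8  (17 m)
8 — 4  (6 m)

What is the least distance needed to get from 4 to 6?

32 m

Candidate routes:
4 - 5 - 1 - 6: 6+10+19 = 35
4 - 5 - 10 - 6: 6+5+21 = 32
4 - 5 - 10 - 3 - 6: 6+5+4+22 = 37
Cheapest is 4 - 5 - 10 - 6 at 32 m.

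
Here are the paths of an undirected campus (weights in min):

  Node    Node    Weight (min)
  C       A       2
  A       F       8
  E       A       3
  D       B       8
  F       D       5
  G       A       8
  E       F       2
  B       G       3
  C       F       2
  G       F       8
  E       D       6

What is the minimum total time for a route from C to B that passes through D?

Best C to D: C–F–D costing 7
Best D to B: D–B costing 8
Total via D: 7 + 8 = 15 min.

15 min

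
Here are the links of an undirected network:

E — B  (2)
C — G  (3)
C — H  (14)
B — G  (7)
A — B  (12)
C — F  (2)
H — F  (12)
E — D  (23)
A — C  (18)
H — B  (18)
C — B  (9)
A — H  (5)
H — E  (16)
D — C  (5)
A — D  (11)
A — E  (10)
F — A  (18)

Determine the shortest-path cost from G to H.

17

Enumerating some paths:
G → B → A → H: 7+12+5 = 24
G → B → E → A → H: 7+2+10+5 = 24
G → C → H: 3+14 = 17
The minimum is 17 via G → C → H.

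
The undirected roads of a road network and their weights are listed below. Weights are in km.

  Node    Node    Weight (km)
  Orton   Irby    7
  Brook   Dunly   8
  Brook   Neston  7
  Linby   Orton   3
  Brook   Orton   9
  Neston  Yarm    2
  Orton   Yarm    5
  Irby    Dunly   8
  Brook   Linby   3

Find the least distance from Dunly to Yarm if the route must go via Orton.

Shortest Dunly→Orton: Dunly → Brook → Linby → Orton = 14
Best Orton to Yarm: Orton → Yarm costing 5
Total via Orton: 14 + 5 = 19 km.

19 km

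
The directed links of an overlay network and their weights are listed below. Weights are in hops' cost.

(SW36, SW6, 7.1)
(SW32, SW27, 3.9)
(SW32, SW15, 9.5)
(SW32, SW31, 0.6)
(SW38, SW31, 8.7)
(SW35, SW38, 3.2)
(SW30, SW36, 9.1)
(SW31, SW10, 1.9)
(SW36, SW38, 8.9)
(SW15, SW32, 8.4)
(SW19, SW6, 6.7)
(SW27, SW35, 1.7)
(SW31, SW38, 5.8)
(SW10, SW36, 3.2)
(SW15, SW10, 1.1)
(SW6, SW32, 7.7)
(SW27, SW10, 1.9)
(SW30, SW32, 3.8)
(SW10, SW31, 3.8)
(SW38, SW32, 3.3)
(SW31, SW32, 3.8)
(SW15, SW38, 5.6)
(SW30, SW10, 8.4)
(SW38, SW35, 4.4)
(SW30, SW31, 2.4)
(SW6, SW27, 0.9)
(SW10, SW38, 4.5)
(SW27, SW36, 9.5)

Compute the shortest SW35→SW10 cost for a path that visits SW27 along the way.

Shortest SW35→SW27: SW35–SW38–SW32–SW27 = 10.4
Shortest SW27→SW10: SW27–SW10 = 1.9
Total via SW27: 10.4 + 1.9 = 12.3 hops' cost.

12.3 hops' cost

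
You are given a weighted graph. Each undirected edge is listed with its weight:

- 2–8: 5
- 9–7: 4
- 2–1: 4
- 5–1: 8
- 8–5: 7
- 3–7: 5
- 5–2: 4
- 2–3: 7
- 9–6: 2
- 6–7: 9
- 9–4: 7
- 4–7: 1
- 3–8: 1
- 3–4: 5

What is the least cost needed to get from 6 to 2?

Running Dijkstra from 6:
6: 0
9: 2  (via 6)
7: 6  (via 9)
4: 7  (via 7)
3: 11  (via 7)
8: 12  (via 3)
2: 17  (via 8)
Shortest route: 6 → 9 → 7 → 3 → 8 → 2 = 17.

17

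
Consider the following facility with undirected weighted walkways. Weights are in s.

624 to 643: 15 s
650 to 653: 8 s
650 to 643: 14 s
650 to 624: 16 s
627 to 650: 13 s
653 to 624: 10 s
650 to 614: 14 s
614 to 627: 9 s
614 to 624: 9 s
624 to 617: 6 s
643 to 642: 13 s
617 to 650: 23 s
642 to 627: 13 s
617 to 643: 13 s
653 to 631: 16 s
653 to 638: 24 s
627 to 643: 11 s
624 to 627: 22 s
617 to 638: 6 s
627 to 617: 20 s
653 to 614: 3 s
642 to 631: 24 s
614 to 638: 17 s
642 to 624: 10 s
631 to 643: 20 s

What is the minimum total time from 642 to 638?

Compare a few routes:
642–624–614–638: 10+9+17 = 36
642–624–617–638: 10+6+6 = 22
642–627–617–638: 13+20+6 = 39
642–643–617–638: 13+13+6 = 32
The minimum is 22 s via 642–624–617–638.

22 s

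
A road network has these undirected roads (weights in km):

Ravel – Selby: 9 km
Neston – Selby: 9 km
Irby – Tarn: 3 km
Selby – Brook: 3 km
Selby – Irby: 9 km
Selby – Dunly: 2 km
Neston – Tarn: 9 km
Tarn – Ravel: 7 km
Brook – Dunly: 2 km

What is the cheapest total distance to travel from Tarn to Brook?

15 km

Candidate routes:
Tarn → Ravel → Selby → Brook: 7+9+3 = 19
Tarn → Irby → Selby → Dunly → Brook: 3+9+2+2 = 16
Tarn → Irby → Selby → Brook: 3+9+3 = 15
The minimum is 15 km via Tarn → Irby → Selby → Brook.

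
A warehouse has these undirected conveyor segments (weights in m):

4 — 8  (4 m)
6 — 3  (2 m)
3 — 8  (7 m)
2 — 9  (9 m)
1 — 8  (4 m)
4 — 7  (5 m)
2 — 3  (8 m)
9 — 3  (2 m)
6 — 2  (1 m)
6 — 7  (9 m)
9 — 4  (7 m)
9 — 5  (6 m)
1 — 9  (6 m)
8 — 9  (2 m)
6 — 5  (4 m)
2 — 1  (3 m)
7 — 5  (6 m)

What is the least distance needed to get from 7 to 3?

11 m

Compare a few routes:
7–4–8–9–3: 5+4+2+2 = 13
7–5–6–3: 6+4+2 = 12
7–6–3: 9+2 = 11
7–5–9–3: 6+6+2 = 14
Cheapest is 7–6–3 at 11 m.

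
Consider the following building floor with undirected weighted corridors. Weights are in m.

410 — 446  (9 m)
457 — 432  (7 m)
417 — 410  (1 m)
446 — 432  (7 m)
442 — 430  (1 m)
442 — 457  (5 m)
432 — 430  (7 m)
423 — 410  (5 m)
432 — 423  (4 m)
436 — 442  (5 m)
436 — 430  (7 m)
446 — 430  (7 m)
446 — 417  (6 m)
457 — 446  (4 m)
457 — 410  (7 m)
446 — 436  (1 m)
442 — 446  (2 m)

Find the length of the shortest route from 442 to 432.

8 m

Running Dijkstra from 442:
442: 0
430: 1  (via 442)
446: 2  (via 442)
436: 3  (via 446)
457: 5  (via 442)
417: 8  (via 446)
432: 8  (via 430)
Shortest route: 442 → 430 → 432 = 8 m.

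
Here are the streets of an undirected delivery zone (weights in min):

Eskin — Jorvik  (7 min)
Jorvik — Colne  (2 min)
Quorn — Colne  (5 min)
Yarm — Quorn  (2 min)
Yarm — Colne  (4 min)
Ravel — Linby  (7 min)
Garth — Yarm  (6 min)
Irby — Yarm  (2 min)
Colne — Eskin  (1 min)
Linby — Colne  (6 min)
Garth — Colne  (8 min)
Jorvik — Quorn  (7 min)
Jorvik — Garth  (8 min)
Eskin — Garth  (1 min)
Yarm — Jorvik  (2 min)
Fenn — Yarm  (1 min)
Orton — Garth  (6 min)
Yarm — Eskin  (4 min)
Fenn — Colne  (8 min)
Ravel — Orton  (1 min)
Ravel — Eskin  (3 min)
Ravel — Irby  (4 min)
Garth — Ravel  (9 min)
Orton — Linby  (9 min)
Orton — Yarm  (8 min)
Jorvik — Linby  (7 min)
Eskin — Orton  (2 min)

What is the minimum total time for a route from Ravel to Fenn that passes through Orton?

8 min

Shortest Ravel→Orton: Ravel–Orton = 1
Best Orton to Fenn: Orton–Eskin–Yarm–Fenn costing 7
Total via Orton: 1 + 7 = 8 min.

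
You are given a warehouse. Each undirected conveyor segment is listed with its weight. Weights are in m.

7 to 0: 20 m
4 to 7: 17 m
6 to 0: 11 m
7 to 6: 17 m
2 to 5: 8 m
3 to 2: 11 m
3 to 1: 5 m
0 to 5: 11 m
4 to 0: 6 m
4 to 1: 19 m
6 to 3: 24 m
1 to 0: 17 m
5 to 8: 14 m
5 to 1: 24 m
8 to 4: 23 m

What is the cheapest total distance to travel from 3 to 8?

33 m

Candidate routes:
3 - 2 - 5 - 8: 11+8+14 = 33
3 - 1 - 5 - 8: 5+24+14 = 43
Cheapest is 3 - 2 - 5 - 8 at 33 m.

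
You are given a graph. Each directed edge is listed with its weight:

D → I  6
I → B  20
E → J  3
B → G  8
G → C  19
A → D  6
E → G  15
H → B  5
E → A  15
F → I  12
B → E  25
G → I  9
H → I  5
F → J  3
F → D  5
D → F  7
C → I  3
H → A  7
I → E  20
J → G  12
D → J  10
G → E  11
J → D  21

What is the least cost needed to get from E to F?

28

Candidate routes:
E–J–D–F: 3+21+7 = 31
E–A–D–F: 15+6+7 = 28
The minimum is 28 via E–A–D–F.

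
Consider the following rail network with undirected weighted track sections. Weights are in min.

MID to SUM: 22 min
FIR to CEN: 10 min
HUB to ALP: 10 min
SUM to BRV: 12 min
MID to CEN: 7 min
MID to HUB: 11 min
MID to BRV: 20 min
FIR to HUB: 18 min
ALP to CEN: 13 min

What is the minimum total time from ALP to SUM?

42 min

Shortest distances from ALP:
ALP: 0
HUB: 10  (via ALP)
CEN: 13  (via ALP)
MID: 20  (via CEN)
FIR: 23  (via CEN)
BRV: 40  (via MID)
SUM: 42  (via MID)
Shortest route: ALP–CEN–MID–SUM = 42 min.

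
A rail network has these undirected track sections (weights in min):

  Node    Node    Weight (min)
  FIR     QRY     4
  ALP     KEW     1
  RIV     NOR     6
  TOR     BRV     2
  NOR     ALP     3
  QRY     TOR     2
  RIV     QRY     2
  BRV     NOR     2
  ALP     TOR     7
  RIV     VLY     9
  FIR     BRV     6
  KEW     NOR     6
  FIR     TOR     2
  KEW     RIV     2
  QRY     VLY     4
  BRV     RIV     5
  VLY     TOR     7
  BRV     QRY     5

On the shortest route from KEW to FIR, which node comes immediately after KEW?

Enumerating some paths:
KEW–RIV–BRV–TOR–FIR: 2+5+2+2 = 11
KEW–ALP–NOR–BRV–TOR–FIR: 1+3+2+2+2 = 10
KEW–RIV–QRY–FIR: 2+2+4 = 8
KEW–ALP–TOR–FIR: 1+7+2 = 10
The minimum is 8 min via KEW–RIV–QRY–FIR.
So from KEW the first move is to RIV.

RIV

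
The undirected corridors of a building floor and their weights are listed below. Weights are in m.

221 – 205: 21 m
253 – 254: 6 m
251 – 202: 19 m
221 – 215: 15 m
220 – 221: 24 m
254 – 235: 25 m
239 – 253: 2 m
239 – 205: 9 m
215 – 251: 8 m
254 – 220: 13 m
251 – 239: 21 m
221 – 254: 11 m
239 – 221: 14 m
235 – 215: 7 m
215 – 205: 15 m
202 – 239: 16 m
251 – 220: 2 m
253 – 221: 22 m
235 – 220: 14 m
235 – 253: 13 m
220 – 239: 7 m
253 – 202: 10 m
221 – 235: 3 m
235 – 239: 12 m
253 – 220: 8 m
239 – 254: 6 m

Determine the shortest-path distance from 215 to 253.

Compare a few routes:
215 → 251 → 220 → 239 → 253: 8+2+7+2 = 19
215 → 251 → 220 → 253: 8+2+8 = 18
Cheapest is 215 → 251 → 220 → 253 at 18 m.

18 m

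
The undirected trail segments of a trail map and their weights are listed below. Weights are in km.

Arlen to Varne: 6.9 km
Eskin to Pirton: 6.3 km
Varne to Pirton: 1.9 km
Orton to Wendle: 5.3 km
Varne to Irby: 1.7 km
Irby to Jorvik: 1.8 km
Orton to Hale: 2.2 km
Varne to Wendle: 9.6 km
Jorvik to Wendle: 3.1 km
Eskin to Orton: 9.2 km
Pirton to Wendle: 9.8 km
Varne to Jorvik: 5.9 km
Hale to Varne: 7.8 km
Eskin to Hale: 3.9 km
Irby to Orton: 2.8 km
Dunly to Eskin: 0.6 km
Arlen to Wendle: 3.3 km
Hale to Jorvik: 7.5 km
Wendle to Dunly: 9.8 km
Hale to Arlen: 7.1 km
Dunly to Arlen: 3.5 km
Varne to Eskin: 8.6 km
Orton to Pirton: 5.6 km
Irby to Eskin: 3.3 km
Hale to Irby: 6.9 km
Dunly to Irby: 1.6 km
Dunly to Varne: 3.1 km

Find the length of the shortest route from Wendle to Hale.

7.5 km

Candidate routes:
Wendle → Orton → Hale: 5.3+2.2 = 7.5
Wendle → Jorvik → Irby → Orton → Hale: 3.1+1.8+2.8+2.2 = 9.9
Cheapest is Wendle → Orton → Hale at 7.5 km.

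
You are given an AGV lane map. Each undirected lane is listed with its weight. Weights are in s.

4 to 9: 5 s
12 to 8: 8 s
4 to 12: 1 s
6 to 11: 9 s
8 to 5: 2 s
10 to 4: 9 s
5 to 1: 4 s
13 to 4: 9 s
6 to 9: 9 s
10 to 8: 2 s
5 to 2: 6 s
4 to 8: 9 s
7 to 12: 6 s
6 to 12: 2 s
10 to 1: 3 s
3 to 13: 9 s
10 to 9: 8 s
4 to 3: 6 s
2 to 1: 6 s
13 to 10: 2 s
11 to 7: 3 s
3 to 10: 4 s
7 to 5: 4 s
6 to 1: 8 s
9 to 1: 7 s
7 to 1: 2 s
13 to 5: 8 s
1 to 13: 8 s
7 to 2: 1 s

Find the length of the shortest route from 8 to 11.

9 s

Enumerating some paths:
8 - 5 - 1 - 7 - 11: 2+4+2+3 = 11
8 - 5 - 2 - 7 - 11: 2+6+1+3 = 12
8 - 5 - 7 - 11: 2+4+3 = 9
8 - 10 - 1 - 7 - 11: 2+3+2+3 = 10
The minimum is 9 s via 8 - 5 - 7 - 11.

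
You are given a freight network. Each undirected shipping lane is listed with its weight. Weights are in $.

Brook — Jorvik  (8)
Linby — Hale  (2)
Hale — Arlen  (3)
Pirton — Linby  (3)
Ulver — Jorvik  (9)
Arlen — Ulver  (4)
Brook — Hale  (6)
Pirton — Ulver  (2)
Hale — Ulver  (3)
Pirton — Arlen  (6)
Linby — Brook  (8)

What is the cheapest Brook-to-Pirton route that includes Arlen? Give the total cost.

Best Brook to Arlen: Brook–Hale–Arlen costing 9
Shortest Arlen→Pirton: Arlen–Pirton = 6
Total via Arlen: 9 + 6 = $15.

$15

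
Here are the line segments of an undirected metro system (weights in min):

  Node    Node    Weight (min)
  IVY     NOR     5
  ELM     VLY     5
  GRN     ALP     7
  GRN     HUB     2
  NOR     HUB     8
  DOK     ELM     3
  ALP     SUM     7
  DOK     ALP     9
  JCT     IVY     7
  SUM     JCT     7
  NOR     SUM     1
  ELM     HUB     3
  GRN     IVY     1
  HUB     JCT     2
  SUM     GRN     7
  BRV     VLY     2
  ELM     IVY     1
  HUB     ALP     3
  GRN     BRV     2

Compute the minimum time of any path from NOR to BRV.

8 min

Shortest distances from NOR:
NOR: 0
SUM: 1  (via NOR)
IVY: 5  (via NOR)
GRN: 6  (via IVY)
ELM: 6  (via IVY)
HUB: 8  (via NOR)
BRV: 8  (via GRN)
Shortest route: NOR → IVY → GRN → BRV = 8 min.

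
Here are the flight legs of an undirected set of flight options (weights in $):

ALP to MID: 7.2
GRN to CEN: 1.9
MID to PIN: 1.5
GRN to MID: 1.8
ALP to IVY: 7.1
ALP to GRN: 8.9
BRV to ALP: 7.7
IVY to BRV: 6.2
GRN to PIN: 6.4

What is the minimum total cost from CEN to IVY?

Compare a few routes:
CEN - GRN - PIN - MID - ALP - IVY: 1.9+6.4+1.5+7.2+7.1 = 24.1
CEN - GRN - ALP - IVY: 1.9+8.9+7.1 = 17.9
CEN - GRN - MID - ALP - IVY: 1.9+1.8+7.2+7.1 = 18
The minimum is $17.9 via CEN - GRN - ALP - IVY.

$17.9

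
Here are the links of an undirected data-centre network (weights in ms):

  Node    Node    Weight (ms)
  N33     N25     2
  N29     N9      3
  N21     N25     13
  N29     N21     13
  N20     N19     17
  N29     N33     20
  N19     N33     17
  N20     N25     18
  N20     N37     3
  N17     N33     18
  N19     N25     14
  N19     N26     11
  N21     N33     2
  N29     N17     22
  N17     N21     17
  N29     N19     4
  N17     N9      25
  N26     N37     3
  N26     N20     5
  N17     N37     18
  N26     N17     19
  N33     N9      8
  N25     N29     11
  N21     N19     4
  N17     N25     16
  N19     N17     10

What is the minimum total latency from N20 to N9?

23 ms

Running Dijkstra from N20:
N20: 0
N37: 3  (via N20)
N26: 5  (via N20)
N19: 16  (via N26)
N25: 18  (via N20)
N33: 20  (via N25)
N21: 20  (via N19)
N29: 20  (via N19)
N17: 21  (via N37)
N9: 23  (via N29)
Shortest route: N20 → N26 → N19 → N29 → N9 = 23 ms.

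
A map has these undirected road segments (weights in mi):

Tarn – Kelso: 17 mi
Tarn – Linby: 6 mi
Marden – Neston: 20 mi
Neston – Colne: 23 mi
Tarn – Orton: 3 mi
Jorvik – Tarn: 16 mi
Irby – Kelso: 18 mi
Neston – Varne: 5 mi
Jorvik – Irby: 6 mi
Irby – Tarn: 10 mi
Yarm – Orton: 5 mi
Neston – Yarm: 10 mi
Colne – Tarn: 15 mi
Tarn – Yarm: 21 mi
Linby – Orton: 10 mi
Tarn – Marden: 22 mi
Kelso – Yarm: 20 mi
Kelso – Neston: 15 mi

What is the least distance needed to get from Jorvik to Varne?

39 mi

Shortest distances from Jorvik:
Jorvik: 0
Irby: 6  (via Jorvik)
Tarn: 16  (via Jorvik)
Orton: 19  (via Tarn)
Linby: 22  (via Tarn)
Yarm: 24  (via Orton)
Kelso: 24  (via Irby)
Colne: 31  (via Tarn)
Neston: 34  (via Yarm)
Marden: 38  (via Tarn)
Varne: 39  (via Neston)
Shortest route: Jorvik → Tarn → Orton → Yarm → Neston → Varne = 39 mi.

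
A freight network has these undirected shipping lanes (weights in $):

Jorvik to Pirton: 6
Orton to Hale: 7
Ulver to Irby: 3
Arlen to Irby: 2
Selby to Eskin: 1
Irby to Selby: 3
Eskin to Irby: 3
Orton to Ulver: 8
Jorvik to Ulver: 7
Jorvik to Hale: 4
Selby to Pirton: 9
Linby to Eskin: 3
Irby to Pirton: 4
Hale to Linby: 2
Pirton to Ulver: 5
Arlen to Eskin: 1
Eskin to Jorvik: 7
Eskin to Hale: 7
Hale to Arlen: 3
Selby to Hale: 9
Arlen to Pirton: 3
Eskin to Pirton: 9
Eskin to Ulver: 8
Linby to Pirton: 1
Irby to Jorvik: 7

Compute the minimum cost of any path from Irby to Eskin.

$3

Shortest distances from Irby:
Irby: 0
Arlen: 2  (via Irby)
Ulver: 3  (via Irby)
Selby: 3  (via Irby)
Eskin: 3  (via Irby)
Shortest route: Irby → Eskin = $3.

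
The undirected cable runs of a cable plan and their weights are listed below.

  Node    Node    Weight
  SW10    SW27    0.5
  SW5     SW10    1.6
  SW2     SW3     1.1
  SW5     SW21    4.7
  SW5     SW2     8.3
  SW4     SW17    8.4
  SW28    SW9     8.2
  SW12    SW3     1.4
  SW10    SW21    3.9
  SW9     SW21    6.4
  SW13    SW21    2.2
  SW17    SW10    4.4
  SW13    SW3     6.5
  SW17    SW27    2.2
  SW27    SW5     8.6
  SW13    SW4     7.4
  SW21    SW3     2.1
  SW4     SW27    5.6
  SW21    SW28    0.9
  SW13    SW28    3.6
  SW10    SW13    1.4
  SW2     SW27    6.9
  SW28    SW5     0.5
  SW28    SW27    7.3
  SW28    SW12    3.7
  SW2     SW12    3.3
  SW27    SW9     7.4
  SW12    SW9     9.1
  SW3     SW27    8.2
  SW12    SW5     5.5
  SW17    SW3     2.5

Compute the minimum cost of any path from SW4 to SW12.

Enumerating some paths:
SW4–SW27–SW17–SW3–SW12: 5.6+2.2+2.5+1.4 = 11.7
SW4–SW17–SW3–SW12: 8.4+2.5+1.4 = 12.3
SW4–SW27–SW10–SW5–SW28–SW21–SW3–SW12: 5.6+0.5+1.6+0.5+0.9+2.1+1.4 = 12.6
SW4–SW27–SW10–SW5–SW28–SW12: 5.6+0.5+1.6+0.5+3.7 = 11.9
Cheapest is SW4–SW27–SW17–SW3–SW12 at 11.7.

11.7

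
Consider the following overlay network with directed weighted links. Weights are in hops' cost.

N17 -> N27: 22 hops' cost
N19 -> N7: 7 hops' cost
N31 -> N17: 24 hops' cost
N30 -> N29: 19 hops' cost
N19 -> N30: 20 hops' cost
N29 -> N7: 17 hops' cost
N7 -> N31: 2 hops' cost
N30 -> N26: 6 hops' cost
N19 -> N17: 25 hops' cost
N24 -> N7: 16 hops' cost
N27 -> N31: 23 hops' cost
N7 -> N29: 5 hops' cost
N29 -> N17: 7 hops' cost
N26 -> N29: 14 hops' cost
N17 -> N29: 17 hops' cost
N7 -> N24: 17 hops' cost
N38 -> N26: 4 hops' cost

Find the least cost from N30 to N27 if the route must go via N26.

49 hops' cost

Best N30 to N26: N30–N26 costing 6
Shortest N26→N27: N26–N29–N17–N27 = 43
Total via N26: 6 + 43 = 49 hops' cost.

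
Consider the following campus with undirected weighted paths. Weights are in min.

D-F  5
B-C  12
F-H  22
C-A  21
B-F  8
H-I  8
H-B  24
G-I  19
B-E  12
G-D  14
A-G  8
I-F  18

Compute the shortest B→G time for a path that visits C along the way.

41 min

Best B to C: B–C costing 12
Shortest C→G: C–A–G = 29
Total via C: 12 + 29 = 41 min.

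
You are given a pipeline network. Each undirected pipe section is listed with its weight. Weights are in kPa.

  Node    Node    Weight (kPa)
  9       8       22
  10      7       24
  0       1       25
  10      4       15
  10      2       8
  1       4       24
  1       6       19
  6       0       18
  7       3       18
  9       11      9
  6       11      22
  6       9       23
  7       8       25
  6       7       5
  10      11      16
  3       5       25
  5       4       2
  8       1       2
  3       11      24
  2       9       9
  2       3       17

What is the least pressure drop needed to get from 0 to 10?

47 kPa

Candidate routes:
0 → 6 → 11 → 10: 18+22+16 = 56
0 → 6 → 7 → 10: 18+5+24 = 47
0 → 6 → 9 → 2 → 10: 18+23+9+8 = 58
The minimum is 47 kPa via 0 → 6 → 7 → 10.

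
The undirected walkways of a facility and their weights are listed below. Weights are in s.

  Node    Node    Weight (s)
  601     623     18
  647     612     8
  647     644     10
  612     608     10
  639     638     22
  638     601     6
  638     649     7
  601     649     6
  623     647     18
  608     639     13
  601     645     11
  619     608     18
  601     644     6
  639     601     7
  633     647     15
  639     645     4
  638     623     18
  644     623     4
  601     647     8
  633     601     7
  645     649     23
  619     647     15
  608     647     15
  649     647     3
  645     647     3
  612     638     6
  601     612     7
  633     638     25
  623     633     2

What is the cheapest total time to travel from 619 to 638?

25 s

Shortest distances from 619:
619: 0
647: 15  (via 619)
645: 18  (via 647)
649: 18  (via 647)
608: 18  (via 619)
639: 22  (via 645)
612: 23  (via 647)
601: 23  (via 647)
644: 25  (via 647)
638: 25  (via 649)
Shortest route: 619 → 647 → 649 → 638 = 25 s.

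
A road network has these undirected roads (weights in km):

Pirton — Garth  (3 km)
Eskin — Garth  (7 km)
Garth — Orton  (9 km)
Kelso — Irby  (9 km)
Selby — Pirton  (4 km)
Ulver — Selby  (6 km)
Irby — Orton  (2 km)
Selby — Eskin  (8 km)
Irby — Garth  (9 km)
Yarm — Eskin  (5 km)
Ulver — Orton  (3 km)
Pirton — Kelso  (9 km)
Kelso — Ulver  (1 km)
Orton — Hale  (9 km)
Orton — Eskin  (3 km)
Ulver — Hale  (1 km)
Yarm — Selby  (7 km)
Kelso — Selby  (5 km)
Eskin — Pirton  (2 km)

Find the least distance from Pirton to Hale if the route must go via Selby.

11 km

Best Pirton to Selby: Pirton → Selby costing 4
Best Selby to Hale: Selby → Ulver → Hale costing 7
Total via Selby: 4 + 7 = 11 km.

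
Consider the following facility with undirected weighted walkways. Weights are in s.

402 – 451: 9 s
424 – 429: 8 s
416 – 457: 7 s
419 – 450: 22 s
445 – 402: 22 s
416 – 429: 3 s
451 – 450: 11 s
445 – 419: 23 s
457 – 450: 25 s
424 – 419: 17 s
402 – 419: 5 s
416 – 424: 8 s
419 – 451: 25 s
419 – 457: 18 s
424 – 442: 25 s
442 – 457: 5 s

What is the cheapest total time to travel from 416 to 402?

30 s

Settle nodes by increasing distance from 416:
416: 0
429: 3  (via 416)
457: 7  (via 416)
424: 8  (via 416)
442: 12  (via 457)
419: 25  (via 457)
402: 30  (via 419)
Shortest route: 416 → 457 → 419 → 402 = 30 s.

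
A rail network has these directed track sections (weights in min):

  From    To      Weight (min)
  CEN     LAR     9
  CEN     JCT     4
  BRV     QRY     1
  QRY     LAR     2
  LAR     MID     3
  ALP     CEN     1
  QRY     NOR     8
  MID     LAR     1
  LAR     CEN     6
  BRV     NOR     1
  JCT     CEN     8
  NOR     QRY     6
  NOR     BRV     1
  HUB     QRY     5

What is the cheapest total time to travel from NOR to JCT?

Shortest distances from NOR:
NOR: 0
BRV: 1  (via NOR)
QRY: 2  (via BRV)
LAR: 4  (via QRY)
MID: 7  (via LAR)
CEN: 10  (via LAR)
JCT: 14  (via CEN)
Shortest route: NOR–BRV–QRY–LAR–CEN–JCT = 14 min.

14 min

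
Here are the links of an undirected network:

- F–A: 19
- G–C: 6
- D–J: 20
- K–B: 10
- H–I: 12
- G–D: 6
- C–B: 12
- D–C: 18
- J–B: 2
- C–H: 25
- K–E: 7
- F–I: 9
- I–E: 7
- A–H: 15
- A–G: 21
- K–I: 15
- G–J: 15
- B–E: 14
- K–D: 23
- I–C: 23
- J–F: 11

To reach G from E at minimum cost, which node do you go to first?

B

Compare a few routes:
E–B–J–G: 14+2+15 = 31
E–B–C–G: 14+12+6 = 32
The minimum is 31 via E–B–J–G.
So from E the first move is to B.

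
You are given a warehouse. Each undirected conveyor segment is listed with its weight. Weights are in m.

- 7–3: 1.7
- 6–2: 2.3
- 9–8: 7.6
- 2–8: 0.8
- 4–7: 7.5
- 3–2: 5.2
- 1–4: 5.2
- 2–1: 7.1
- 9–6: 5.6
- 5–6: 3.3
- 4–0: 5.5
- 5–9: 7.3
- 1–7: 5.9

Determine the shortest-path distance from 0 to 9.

Running Dijkstra from 0:
0: 0
4: 5.5  (via 0)
1: 10.7  (via 4)
7: 13  (via 4)
3: 14.7  (via 7)
2: 17.8  (via 1)
8: 18.6  (via 2)
6: 20.1  (via 2)
5: 23.4  (via 6)
9: 25.7  (via 6)
Shortest route: 0 → 4 → 1 → 2 → 6 → 9 = 25.7 m.

25.7 m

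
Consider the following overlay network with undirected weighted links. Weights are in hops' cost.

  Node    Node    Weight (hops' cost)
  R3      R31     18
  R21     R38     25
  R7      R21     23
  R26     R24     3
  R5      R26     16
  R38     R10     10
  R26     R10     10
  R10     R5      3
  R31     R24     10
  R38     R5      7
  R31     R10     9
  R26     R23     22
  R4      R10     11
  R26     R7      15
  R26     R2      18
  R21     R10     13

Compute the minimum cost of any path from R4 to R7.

36 hops' cost

Candidate routes:
R4–R10–R5–R26–R7: 11+3+16+15 = 45
R4–R10–R21–R7: 11+13+23 = 47
R4–R10–R26–R7: 11+10+15 = 36
The minimum is 36 hops' cost via R4–R10–R26–R7.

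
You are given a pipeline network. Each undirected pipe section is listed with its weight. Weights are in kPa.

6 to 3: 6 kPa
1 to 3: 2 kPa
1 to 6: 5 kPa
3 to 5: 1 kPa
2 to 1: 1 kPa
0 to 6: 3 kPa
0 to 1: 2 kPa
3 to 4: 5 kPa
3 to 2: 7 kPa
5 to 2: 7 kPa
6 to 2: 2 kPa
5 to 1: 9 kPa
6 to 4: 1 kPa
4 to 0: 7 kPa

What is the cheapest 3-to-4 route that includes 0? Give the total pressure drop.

Best 3 to 0: 3–1–0 costing 4
Shortest 0→4: 0–6–4 = 4
Total via 0: 4 + 4 = 8 kPa.

8 kPa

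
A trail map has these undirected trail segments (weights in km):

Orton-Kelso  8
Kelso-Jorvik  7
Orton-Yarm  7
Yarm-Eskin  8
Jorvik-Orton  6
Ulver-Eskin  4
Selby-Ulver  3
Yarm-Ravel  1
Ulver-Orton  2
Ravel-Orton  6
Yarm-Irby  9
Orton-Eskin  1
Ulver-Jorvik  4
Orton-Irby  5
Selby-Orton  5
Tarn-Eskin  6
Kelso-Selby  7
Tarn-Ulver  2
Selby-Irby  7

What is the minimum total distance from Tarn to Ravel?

Running Dijkstra from Tarn:
Tarn: 0
Ulver: 2  (via Tarn)
Orton: 4  (via Ulver)
Eskin: 5  (via Orton)
Selby: 5  (via Ulver)
Jorvik: 6  (via Ulver)
Irby: 9  (via Orton)
Ravel: 10  (via Orton)
Shortest route: Tarn–Ulver–Orton–Ravel = 10 km.

10 km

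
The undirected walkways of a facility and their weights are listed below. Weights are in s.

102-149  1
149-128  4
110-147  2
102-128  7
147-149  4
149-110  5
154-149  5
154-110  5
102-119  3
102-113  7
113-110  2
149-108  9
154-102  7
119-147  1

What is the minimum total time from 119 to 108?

13 s

Shortest distances from 119:
119: 0
147: 1  (via 119)
102: 3  (via 119)
110: 3  (via 147)
149: 4  (via 102)
113: 5  (via 110)
154: 8  (via 110)
128: 8  (via 149)
108: 13  (via 149)
Shortest route: 119 → 102 → 149 → 108 = 13 s.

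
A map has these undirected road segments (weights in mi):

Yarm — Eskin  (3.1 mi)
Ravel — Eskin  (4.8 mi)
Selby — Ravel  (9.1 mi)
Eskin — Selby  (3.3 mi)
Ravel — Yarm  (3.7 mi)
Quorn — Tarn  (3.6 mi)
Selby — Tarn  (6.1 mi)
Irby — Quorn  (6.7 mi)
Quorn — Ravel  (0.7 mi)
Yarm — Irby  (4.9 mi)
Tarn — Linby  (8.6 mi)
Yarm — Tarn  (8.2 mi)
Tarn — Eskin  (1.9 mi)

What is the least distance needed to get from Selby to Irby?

Enumerating some paths:
Selby → Eskin → Tarn → Quorn → Irby: 3.3+1.9+3.6+6.7 = 15.5
Selby → Tarn → Eskin → Yarm → Irby: 6.1+1.9+3.1+4.9 = 16
Selby → Eskin → Yarm → Irby: 3.3+3.1+4.9 = 11.3
Selby → Eskin → Ravel → Quorn → Irby: 3.3+4.8+0.7+6.7 = 15.5
The minimum is 11.3 mi via Selby → Eskin → Yarm → Irby.

11.3 mi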